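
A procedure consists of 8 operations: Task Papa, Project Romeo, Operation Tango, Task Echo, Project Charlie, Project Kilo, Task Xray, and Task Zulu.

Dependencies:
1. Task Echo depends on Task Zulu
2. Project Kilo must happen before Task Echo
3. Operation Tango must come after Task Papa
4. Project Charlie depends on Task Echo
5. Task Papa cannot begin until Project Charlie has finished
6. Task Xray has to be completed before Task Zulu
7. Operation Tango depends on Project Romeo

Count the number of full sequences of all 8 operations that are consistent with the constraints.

21

3 operations have no prerequisites (Project Romeo, Project Kilo, Task Xray), so any of them could come first.
Enumerating by repeatedly choosing an available operation (one whose prerequisites are all placed) gives 21 distinct complete orderings.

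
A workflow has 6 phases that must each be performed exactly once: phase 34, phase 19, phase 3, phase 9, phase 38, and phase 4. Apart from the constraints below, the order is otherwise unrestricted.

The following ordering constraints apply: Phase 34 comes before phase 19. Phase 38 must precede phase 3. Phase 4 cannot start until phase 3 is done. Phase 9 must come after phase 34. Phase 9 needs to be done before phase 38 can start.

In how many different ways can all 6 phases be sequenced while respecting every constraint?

Phase 34 is the only phase with nothing required before it, so every ordering starts there.
Systematically extending each partial ordering one phase at a time and counting, there are 5 complete orderings.

5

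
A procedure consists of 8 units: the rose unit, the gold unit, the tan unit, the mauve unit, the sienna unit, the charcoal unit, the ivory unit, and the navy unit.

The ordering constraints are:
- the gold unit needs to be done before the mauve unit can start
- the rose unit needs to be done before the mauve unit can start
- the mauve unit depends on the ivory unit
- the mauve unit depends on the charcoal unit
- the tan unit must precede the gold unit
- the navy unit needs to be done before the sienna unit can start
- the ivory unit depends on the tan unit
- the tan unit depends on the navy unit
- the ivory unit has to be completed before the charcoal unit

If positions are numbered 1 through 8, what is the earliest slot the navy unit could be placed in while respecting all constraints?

No constraint forces any other unit before the navy unit, so it can be placed first.

1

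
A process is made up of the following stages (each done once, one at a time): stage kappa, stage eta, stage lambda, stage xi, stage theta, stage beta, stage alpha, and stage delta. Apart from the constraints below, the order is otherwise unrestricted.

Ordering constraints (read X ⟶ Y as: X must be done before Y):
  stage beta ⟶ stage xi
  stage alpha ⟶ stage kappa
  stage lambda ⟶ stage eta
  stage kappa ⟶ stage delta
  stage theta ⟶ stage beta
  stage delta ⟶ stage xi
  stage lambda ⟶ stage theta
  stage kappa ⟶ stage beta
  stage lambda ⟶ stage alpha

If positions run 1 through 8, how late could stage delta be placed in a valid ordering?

The only stage forced after stage delta (directly or by a chain) is stage xi.
So at least 1 stage follows stage delta, putting stage delta no later than position 7. That position is achievable by scheduling everything else first.

7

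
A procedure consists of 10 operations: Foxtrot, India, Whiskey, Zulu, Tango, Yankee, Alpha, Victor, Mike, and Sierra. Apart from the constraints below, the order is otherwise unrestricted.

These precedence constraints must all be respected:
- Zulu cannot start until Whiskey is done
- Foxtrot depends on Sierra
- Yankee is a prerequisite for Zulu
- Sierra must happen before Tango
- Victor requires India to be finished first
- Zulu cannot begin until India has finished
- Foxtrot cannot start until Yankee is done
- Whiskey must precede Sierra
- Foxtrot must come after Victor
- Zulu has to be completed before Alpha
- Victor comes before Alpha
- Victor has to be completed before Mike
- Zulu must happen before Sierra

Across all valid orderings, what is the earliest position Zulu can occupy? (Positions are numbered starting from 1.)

Every operation that must precede Zulu has to come before it. Tracing all chains that end at Zulu, those operations are: India, Whiskey, Yankee — 3 in total.
With 3 mandatory predecessors, the earliest Zulu can sit is position 3+1 = 4, and placing just those 3 first achieves it.

4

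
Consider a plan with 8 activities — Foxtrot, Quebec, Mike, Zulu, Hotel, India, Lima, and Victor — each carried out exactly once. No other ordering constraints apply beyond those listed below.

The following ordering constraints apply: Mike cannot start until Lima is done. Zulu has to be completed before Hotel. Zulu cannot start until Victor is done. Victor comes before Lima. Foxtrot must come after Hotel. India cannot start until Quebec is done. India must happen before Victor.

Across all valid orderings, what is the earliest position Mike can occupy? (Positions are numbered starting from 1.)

Working backwards through the constraints from Mike, its full set of required predecessors is Quebec, India, Lima, Victor — 4 of them.
With 4 mandatory predecessors, the earliest Mike can sit is position 4+1 = 5, and placing just those 4 first achieves it.

5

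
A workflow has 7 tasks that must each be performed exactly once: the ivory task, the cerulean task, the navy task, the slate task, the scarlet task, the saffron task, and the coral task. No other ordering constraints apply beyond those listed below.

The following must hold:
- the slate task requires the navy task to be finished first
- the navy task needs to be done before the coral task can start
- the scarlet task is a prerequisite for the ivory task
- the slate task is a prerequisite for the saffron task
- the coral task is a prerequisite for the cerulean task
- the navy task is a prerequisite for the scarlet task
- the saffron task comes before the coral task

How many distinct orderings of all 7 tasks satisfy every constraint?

15

Only the navy task has no prerequisites, so it must go first.
Enumerating by repeatedly choosing an available task (one whose prerequisites are all placed) gives 15 distinct complete orderings.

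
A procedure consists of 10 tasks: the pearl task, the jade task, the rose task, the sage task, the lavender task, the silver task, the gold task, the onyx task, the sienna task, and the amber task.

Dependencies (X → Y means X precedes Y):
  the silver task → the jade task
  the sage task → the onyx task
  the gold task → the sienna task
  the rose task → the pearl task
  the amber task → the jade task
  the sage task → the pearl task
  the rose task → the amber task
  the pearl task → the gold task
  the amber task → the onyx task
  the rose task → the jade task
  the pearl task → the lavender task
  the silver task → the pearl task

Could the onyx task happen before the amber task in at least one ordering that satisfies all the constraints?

There is a dependency chain the amber task → the onyx task, so the onyx task always comes after the amber task.
Hence the onyx task can never be scheduled before the amber task.

No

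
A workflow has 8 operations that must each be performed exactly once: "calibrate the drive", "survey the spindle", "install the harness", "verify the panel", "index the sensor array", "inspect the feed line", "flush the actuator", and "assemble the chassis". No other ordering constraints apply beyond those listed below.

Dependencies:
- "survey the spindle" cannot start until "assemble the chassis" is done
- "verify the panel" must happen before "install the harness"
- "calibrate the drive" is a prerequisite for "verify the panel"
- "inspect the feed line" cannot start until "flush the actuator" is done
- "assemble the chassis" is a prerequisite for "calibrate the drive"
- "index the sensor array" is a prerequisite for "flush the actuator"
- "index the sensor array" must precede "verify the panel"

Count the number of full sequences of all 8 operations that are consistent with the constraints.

196

2 operations have no prerequisites ("index the sensor array", "assemble the chassis"), so any of them could come first.
Systematically extending each partial ordering one operation at a time and counting, there are 196 complete orderings.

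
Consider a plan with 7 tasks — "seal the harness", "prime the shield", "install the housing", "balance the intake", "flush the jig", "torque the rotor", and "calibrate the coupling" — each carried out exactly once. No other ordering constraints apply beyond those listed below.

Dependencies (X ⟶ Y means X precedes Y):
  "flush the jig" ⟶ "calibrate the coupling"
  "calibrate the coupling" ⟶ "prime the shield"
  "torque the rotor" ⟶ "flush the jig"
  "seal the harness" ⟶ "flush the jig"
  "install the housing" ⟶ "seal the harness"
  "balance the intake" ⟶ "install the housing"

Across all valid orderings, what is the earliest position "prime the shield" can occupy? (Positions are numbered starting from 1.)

The tasks that are forced before "prime the shield", directly or transitively, are "seal the harness", "install the housing", "balance the intake", "flush the jig", "torque the rotor", "calibrate the coupling". That's 6 tasks.
So at minimum 6 tasks come before "prime the shield", putting "prime the shield" no earlier than position 7. That position is achievable by scheduling exactly those predecessors first.

7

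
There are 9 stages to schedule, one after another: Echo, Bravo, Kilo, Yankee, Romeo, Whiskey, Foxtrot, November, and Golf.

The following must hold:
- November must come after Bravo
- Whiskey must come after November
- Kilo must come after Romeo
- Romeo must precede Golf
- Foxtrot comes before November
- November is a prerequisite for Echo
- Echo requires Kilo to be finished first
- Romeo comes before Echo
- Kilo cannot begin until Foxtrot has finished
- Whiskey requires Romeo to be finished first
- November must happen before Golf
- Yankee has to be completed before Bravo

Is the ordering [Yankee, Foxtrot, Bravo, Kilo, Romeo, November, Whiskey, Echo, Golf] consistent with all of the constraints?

No

In the proposed order, Kilo appears before Romeo.
Since Romeo is required before Kilo, the ordering is invalid.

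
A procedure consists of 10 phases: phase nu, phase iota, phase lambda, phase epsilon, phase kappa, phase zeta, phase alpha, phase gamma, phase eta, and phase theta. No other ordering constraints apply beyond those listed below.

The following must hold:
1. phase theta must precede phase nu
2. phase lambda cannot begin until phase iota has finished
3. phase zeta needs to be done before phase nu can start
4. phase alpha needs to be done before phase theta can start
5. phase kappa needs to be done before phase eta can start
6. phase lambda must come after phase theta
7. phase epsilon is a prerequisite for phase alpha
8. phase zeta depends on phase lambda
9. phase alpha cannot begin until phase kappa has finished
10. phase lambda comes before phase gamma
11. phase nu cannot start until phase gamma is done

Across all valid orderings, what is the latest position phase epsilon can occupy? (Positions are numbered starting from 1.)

4

Following every chain forward from phase epsilon, the phases that must come later are phase nu, phase lambda, phase zeta, phase alpha, phase gamma, phase theta — 6 of them.
So at least 6 phases follow phase epsilon, putting phase epsilon no later than position 4. That position is achievable by scheduling everything else first.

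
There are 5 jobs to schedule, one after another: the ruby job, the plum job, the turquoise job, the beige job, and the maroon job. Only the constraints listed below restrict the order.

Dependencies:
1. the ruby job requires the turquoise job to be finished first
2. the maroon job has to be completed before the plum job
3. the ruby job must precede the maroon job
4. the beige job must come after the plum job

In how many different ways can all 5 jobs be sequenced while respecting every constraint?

1

Only the turquoise job has no prerequisites, so it must go first.
Continuing from there, at each step only one job has all its prerequisites placed, so the ordering is fully determined — there is exactly 1.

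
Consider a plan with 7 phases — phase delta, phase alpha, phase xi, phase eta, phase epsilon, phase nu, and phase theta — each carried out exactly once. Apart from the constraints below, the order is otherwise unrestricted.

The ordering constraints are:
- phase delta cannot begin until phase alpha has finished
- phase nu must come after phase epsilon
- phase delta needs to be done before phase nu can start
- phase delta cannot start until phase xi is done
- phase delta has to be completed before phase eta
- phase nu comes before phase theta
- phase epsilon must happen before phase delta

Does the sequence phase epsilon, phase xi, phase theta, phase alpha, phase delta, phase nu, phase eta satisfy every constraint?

The sequence places phase theta ahead of phase nu.
That contradicts the constraint that phase nu must precede phase theta.

No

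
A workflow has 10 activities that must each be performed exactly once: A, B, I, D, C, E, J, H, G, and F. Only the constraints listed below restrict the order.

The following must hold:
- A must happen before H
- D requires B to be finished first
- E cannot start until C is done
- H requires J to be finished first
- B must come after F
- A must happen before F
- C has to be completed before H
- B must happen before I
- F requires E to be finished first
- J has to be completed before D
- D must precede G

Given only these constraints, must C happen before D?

Following the dependencies: C → E → F → B → D.
Hence C necessarily comes before D.

Yes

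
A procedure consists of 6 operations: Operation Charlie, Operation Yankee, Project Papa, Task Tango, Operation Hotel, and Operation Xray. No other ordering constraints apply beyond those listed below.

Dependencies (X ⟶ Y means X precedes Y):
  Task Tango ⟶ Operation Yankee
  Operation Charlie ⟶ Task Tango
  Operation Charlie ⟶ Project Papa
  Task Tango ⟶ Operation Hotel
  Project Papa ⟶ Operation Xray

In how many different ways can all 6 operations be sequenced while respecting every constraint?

Operation Charlie is the only operation with nothing required before it, so every ordering starts there.
Enumerating by repeatedly choosing an available operation (one whose prerequisites are all placed) gives 20 distinct complete orderings.

20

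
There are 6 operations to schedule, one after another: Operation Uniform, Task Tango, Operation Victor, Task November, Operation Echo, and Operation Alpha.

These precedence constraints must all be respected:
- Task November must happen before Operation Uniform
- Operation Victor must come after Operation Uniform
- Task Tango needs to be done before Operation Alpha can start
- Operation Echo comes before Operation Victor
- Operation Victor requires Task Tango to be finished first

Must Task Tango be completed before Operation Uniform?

Nothing in the constraints links Task Tango and Operation Uniform; they are unordered relative to each other.
A valid ordering placing Operation Uniform before Task Tango exists, so the answer is no.

No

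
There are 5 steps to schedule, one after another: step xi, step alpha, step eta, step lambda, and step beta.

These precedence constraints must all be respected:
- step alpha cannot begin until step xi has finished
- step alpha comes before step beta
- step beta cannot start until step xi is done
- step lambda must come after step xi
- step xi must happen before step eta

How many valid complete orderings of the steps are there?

12

Only step xi has no prerequisites, so it must go first.
Counting all ways to extend the partial order to a total order gives 12.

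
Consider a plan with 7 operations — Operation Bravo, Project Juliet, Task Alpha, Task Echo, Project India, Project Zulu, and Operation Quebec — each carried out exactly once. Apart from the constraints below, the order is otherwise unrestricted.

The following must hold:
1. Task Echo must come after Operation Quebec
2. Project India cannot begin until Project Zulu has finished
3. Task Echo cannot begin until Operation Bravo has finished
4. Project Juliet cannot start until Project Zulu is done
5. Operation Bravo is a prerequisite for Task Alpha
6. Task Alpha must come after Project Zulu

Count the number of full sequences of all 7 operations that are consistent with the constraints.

3 operations have no prerequisites (Operation Bravo, Project Zulu, Operation Quebec), so any of them could come first.
Systematically extending each partial ordering one operation at a time and counting, there are 310 complete orderings.

310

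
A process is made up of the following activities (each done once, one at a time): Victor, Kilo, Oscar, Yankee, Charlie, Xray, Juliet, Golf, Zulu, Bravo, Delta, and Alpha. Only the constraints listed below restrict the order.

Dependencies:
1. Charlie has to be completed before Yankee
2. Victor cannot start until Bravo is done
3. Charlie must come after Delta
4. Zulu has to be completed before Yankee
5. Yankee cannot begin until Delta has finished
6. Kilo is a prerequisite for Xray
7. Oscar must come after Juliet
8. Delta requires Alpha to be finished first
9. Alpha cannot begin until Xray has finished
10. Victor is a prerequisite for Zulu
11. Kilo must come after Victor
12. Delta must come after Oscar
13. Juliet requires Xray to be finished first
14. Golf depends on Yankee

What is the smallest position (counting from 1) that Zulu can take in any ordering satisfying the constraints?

3

Every activity that must precede Zulu has to come before it. Tracing all chains that end at Zulu, those activities are: Victor, Bravo — 2 in total.
With 2 mandatory predecessors, the earliest Zulu can sit is position 2+1 = 3, and placing just those 2 first achieves it.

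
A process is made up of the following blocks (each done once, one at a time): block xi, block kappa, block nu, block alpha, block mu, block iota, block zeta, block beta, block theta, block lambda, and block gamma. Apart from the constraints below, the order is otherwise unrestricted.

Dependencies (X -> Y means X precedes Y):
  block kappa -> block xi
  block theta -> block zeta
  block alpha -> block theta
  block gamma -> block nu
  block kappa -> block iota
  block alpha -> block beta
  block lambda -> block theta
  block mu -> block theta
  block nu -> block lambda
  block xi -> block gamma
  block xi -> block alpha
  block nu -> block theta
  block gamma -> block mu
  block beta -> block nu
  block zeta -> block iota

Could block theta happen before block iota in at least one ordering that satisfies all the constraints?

The constraints force block theta before block iota, so yes — every valid ordering has block theta earlier.

Yes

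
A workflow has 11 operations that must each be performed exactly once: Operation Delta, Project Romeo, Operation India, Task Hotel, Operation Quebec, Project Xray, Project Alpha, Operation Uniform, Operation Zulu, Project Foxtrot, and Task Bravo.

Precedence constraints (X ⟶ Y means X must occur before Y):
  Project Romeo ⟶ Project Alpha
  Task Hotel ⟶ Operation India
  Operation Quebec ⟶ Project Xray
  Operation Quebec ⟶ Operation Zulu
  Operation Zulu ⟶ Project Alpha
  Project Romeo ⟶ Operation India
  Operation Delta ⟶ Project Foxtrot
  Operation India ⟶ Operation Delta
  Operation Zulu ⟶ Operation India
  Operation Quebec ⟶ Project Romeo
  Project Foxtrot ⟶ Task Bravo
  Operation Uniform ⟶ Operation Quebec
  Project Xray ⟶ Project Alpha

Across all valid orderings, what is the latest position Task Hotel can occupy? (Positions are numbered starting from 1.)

The operations that are forced after Task Hotel, directly or by a chain of constraints, are Operation Delta, Operation India, Project Foxtrot, Task Bravo. That's 4 operations.
So at least 4 operations follow Task Hotel, putting Task Hotel no later than position 7. That position is achievable by scheduling everything else first.

7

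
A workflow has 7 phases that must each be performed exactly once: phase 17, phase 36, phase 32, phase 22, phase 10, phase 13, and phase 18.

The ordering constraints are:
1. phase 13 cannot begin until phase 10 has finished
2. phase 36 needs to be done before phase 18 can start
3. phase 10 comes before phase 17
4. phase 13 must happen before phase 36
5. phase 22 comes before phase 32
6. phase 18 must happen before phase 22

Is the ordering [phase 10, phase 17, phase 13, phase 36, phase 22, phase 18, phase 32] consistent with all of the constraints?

No

In the proposed order, phase 22 appears before phase 18.
Since phase 18 is required before phase 22, the ordering is invalid.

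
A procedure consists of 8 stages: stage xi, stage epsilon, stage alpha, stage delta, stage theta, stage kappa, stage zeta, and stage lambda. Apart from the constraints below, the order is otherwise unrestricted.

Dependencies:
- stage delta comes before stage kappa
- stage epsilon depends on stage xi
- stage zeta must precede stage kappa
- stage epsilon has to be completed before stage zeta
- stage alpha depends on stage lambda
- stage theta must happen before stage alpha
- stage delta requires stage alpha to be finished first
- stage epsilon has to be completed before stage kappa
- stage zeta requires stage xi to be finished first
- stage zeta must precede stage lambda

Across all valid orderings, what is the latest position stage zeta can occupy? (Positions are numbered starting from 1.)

The stages that are forced after stage zeta, directly or by a chain of constraints, are stage alpha, stage delta, stage kappa, stage lambda. That's 4 stages.
So at least 4 stages follow stage zeta, putting stage zeta no later than position 4. That position is achievable by scheduling everything else first.

4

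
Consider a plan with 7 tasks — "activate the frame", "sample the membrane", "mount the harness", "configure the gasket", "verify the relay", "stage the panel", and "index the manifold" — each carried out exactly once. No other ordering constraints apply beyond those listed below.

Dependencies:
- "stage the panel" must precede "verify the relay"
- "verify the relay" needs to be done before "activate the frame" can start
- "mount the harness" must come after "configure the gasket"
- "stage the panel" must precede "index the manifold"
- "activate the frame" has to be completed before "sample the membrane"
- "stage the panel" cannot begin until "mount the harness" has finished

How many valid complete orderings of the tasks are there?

4

Only "configure the gasket" has no prerequisites, so it must go first.
Systematically extending each partial ordering one task at a time and counting, there are 4 complete orderings.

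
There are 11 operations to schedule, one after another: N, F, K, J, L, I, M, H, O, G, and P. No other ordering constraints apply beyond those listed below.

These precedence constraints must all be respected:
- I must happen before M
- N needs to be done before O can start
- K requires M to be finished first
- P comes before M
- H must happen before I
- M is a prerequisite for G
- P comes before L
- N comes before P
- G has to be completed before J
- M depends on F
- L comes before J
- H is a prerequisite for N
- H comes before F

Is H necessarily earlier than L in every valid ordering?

Yes

There is a constraint chain H → N → P → L.
Hence H necessarily comes before L.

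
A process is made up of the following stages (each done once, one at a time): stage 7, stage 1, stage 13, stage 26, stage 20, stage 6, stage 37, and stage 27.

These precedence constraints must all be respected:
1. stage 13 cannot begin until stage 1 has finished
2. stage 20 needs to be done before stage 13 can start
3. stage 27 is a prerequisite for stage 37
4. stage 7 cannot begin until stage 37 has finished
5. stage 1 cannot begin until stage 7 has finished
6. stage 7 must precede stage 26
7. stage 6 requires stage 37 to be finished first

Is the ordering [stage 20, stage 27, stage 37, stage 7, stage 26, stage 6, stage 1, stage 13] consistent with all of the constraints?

Yes

Going through the constraints one by one, each required predecessor appears earlier in the sequence than its dependent — e.g. stage 20 (position 1) is before stage 13 (position 8), as required.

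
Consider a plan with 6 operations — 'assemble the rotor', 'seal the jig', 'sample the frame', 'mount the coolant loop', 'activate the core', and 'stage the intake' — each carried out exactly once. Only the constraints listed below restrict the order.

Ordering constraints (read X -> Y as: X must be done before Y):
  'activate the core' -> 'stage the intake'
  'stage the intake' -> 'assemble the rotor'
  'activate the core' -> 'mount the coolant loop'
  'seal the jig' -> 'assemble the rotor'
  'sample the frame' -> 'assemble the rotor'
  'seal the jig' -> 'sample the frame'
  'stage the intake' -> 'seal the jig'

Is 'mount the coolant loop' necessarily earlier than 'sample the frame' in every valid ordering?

No chain of constraints connects 'mount the coolant loop' to 'sample the frame' in either direction.
There exist valid orderings with 'sample the frame' before 'mount the coolant loop', so 'mount the coolant loop' is not required to come first.

No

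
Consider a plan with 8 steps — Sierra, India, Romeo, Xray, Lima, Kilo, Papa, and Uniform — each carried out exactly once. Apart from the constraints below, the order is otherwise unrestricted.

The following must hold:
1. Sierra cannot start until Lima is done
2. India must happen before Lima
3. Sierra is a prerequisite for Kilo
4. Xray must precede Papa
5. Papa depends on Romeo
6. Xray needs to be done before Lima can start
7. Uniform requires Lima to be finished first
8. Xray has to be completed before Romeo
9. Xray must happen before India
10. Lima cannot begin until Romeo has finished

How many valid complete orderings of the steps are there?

33

Only Xray has no prerequisites, so it must go first.
Systematically extending each partial ordering one step at a time and counting, there are 33 complete orderings.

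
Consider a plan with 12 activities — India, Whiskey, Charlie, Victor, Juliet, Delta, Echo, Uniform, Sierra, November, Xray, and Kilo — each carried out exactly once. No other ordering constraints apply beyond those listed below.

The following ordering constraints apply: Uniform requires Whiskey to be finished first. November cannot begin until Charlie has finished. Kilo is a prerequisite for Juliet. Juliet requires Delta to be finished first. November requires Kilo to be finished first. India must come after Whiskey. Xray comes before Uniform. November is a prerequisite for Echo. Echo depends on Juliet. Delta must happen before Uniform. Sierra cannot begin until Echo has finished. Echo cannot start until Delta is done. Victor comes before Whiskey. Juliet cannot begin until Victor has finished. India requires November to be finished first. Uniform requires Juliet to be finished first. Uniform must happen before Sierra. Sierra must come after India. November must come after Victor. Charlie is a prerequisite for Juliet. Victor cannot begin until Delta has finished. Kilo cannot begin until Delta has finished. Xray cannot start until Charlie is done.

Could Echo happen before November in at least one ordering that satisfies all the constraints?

No

There is a dependency chain November → Echo, so Echo always comes after November.
So no valid ordering can have Echo before November.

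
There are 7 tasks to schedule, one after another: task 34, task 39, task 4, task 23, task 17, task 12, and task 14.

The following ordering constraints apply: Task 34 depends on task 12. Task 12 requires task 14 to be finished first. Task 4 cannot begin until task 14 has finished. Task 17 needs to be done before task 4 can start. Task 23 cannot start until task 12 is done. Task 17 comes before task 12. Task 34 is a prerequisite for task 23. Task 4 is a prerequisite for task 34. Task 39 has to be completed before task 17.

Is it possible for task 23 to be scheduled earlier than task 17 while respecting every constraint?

No

There is a dependency chain task 17 → task 12 → task 23, so task 23 always comes after task 17.
Hence task 23 can never be scheduled before task 17.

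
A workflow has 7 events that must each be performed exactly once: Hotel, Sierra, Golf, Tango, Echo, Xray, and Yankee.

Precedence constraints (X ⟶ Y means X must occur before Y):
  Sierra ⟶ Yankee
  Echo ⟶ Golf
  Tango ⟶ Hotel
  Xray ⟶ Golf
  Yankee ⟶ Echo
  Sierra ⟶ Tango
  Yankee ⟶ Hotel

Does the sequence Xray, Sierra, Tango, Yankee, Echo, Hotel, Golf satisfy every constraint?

Yes

Checking each listed constraint against this order: for instance, Xray is in position 1 and Golf in position 7, so that constraint holds — and the remaining constraints check out the same way.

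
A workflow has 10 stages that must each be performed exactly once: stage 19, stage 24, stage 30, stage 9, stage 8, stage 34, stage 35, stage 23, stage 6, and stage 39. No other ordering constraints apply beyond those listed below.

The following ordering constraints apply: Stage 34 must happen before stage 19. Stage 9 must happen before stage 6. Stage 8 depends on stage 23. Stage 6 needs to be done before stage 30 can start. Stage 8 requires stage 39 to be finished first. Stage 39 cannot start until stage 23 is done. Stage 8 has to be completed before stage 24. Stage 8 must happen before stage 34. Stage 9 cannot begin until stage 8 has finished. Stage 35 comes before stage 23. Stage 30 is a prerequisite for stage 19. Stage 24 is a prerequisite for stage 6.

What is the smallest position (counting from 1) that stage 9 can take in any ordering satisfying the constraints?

Working backwards through the constraints from stage 9, its full set of required predecessors is stage 8, stage 35, stage 23, stage 39 — 4 of them.
So at minimum 4 stages come before stage 9, putting stage 9 no earlier than position 5. That position is achievable by scheduling exactly those predecessors first.

5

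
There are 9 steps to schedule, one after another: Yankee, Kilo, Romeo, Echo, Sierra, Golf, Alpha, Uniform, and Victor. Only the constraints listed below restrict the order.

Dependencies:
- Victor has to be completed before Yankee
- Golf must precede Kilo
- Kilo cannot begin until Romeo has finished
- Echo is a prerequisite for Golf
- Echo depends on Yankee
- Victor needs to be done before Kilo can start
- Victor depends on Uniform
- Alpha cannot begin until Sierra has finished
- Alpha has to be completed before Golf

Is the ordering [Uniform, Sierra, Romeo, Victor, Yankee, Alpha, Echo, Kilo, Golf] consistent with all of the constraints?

No

Here Golf comes after Kilo.
That contradicts the constraint that Golf must precede Kilo.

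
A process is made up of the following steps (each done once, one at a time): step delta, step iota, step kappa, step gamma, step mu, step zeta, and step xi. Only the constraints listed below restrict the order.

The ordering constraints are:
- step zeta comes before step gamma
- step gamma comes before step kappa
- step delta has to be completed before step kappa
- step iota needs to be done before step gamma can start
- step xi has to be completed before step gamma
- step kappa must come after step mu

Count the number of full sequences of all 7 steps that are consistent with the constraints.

The steps with no prerequisites are step delta, step iota, step mu, step zeta, step xi; any of them can be placed first.
Enumerating by repeatedly choosing an available step (one whose prerequisites are all placed) gives 180 distinct complete orderings.

180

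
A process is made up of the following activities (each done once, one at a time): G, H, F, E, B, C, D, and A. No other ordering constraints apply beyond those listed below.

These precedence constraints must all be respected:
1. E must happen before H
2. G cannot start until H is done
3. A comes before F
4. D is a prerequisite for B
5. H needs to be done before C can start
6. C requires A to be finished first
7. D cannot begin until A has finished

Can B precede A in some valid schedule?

The constraints give a chain A → D → B, which forces A before B.
So no valid ordering can have B before A.

No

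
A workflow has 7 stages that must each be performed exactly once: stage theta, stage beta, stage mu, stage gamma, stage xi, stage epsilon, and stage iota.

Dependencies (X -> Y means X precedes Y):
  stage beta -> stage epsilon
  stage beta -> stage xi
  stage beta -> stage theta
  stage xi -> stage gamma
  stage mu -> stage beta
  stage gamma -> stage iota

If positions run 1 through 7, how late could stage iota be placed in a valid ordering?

Stage iota has no required successors, so nothing stops it from going last (position 7).

7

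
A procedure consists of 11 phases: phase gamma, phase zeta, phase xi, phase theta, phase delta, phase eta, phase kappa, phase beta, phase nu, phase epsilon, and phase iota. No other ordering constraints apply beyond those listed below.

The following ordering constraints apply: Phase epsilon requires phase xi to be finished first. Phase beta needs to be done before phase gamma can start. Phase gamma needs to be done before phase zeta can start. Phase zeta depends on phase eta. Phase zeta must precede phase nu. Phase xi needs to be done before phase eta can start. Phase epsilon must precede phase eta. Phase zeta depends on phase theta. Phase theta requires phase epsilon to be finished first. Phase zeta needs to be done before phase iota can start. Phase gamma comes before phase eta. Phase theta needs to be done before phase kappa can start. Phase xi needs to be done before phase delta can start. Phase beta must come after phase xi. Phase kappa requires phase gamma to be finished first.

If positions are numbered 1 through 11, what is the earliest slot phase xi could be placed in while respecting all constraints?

Nothing is required before phase xi; it can be the very first phase.

1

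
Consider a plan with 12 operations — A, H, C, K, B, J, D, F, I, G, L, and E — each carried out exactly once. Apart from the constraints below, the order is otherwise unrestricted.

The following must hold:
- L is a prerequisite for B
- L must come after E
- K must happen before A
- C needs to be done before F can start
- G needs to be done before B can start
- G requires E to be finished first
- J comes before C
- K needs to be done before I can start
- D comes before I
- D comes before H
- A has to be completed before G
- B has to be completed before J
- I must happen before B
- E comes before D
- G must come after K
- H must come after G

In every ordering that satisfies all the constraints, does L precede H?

No chain of constraints connects L to H in either direction.
There exist valid orderings with H before L, so L is not required to come first.

No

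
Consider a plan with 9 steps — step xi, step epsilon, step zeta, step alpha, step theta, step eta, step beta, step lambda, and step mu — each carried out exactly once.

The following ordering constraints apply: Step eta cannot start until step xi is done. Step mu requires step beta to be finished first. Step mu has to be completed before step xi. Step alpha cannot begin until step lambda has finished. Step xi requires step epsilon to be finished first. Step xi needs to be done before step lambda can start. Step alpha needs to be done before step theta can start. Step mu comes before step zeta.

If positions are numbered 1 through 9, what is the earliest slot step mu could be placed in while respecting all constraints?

The only step forced before step mu (directly or transitively) is step beta.
With 1 mandatory predecessor, the earliest step mu can sit is position 1+1 = 2, and placing just that one first achieves it.

2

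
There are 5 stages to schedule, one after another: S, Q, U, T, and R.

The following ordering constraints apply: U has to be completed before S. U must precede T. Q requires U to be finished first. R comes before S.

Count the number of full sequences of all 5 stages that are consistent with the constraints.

18

2 stages have no prerequisites (U, R), so any of them could come first.
Systematically extending each partial ordering one stage at a time and counting, there are 18 complete orderings.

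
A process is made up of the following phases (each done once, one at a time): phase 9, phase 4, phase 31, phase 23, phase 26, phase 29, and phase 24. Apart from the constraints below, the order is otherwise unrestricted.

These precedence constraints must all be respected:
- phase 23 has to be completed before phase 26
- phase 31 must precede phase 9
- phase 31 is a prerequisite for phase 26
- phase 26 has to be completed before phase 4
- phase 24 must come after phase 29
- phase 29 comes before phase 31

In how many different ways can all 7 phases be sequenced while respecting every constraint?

2 phases have no prerequisites (phase 23, phase 29), so any of them could come first.
Systematically extending each partial ordering one phase at a time and counting, there are 57 complete orderings.

57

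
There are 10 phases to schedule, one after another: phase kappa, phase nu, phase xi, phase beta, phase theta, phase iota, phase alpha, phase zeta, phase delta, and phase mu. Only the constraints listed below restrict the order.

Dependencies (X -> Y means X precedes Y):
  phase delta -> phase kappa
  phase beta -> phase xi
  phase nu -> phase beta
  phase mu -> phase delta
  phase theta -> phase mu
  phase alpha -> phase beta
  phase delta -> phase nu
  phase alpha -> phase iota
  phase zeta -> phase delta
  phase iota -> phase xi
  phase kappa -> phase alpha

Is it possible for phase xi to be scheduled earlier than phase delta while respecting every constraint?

No

There is a dependency chain phase delta → phase nu → phase beta → phase xi, so phase xi always comes after phase delta.
Hence phase xi can never be scheduled before phase delta.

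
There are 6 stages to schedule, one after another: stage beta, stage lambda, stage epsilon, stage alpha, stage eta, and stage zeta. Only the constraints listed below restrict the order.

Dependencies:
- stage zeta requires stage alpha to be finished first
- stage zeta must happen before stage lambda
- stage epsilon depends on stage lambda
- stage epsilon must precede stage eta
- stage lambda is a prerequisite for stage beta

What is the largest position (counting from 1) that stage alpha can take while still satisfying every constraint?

The stages that are forced after stage alpha, directly or by a chain of constraints, are stage beta, stage lambda, stage epsilon, stage eta, stage zeta. That's 5 stages.
So at least 5 stages follow stage alpha, putting stage alpha no later than position 1. That position is achievable by scheduling everything else first.

1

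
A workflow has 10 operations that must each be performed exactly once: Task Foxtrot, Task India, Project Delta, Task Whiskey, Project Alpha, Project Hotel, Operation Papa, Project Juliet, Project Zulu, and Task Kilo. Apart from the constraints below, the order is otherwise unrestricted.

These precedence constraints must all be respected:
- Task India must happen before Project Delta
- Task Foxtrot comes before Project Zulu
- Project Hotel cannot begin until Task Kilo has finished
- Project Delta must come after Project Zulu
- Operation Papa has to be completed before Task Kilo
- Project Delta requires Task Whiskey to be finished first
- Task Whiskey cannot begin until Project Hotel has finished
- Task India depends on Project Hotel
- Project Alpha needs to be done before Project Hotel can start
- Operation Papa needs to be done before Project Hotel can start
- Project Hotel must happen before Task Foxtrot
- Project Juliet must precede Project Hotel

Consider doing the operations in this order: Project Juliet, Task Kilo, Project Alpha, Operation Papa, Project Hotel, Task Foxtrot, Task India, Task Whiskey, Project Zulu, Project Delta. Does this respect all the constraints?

Here Operation Papa comes after Task Kilo.
But one of the constraints requires Operation Papa before Task Kilo, so this ordering violates it.

No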